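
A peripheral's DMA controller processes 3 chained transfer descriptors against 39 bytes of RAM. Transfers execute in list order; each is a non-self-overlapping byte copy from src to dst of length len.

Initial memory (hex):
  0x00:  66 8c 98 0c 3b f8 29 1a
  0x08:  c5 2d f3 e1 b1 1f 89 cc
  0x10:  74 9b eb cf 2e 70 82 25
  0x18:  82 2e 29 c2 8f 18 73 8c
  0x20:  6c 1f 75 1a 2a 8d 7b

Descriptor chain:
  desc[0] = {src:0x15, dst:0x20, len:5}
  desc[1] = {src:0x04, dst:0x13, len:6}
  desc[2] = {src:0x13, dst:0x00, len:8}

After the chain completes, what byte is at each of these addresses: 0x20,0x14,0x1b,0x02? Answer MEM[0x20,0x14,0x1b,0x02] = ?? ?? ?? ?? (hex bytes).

  after D0: wrote 5B at 0x20 = 708225822e
  after D1: wrote 6B at 0x13 = 3bf8291ac52d
  after D2: wrote 8B at 0x00 = 3bf8291ac52d2e29
query mem[0x20]=0x70, mem[0x14]=0xf8, mem[0x1b]=0xc2, mem[0x02]=0x29

MEM[0x20,0x14,0x1b,0x02] = 70 f8 c2 29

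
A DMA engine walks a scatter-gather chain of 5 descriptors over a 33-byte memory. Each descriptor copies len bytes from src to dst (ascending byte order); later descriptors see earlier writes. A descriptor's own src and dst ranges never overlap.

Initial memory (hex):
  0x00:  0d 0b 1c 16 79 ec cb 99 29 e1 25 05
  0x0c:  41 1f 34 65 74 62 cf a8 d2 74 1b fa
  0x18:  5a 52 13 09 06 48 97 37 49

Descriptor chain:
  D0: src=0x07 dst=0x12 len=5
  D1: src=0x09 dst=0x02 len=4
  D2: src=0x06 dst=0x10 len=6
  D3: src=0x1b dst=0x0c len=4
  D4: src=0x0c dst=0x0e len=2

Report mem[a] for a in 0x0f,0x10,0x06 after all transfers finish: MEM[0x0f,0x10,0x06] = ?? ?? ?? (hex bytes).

  after D0: wrote 5B at 0x12 = 9929e12505
  after D1: wrote 4B at 0x02 = e1250541
  after D2: wrote 6B at 0x10 = cb9929e12505
  after D3: wrote 4B at 0x0c = 09064897
  after D4: wrote 2B at 0x0e = 0906
query mem[0x0f]=0x06, mem[0x10]=0xcb, mem[0x06]=0xcb

MEM[0x0f,0x10,0x06] = 06 cb cb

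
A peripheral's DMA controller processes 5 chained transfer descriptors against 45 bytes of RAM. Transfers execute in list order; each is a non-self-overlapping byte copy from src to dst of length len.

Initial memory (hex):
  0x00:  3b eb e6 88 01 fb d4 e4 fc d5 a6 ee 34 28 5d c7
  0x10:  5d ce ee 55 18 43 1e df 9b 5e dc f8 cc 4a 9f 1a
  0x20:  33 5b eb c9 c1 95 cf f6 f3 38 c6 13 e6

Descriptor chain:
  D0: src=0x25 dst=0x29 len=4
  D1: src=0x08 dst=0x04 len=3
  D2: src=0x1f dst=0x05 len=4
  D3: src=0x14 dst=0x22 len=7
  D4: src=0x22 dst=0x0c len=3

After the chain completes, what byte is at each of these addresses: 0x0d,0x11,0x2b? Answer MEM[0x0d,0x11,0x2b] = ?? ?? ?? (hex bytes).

MEM[0x0d,0x11,0x2b] = 43 ce f6

[0] 0x25->0x29 len=4 : 95 cf f6 f3
[1] 0x08->0x04 len=3 : fc d5 a6
[2] 0x1f->0x05 len=4 : 1a 33 5b eb
[3] 0x14->0x22 len=7 : 18 43 1e df 9b 5e dc
[4] 0x22->0x0c len=3 : 18 43 1e
query mem[0x0d]=0x43, mem[0x11]=0xce, mem[0x2b]=0xf6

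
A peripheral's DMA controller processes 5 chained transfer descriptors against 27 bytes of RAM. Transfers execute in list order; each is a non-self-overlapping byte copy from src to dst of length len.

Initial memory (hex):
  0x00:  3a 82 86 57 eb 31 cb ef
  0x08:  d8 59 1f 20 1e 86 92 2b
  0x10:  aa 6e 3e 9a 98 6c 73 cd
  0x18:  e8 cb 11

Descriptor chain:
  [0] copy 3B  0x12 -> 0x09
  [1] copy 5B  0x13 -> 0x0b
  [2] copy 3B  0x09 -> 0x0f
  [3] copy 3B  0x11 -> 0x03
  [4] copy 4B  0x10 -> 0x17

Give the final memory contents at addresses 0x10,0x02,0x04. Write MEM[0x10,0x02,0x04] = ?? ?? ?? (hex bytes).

[0] 0x12->0x09 len=3 : 3e 9a 98
[1] 0x13->0x0b len=5 : 9a 98 6c 73 cd
[2] 0x09->0x0f len=3 : 3e 9a 9a
[3] 0x11->0x03 len=3 : 9a 3e 9a
[4] 0x10->0x17 len=4 : 9a 9a 3e 9a
query mem[0x10]=0x9a, mem[0x02]=0x86, mem[0x04]=0x3e

MEM[0x10,0x02,0x04] = 9a 86 3e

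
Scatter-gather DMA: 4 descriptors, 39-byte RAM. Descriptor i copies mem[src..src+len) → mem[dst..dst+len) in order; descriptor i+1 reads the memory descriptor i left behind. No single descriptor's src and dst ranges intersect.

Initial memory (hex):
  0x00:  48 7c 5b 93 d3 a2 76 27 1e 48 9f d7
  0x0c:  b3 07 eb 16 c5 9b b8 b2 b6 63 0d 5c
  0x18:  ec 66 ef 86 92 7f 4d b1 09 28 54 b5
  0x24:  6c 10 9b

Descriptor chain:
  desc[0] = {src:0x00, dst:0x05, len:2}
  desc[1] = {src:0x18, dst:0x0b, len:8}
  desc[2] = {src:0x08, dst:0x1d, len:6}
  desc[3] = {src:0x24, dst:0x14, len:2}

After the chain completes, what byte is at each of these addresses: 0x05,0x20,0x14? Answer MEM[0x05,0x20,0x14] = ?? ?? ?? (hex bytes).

D0: mem[0x05..0x06] <- [48 7c]
D1: mem[0x0b..0x12] <- [ec 66 ef 86 92 7f 4d b1]
D2: mem[0x1d..0x22] <- [1e 48 9f ec 66 ef]
D3: mem[0x14..0x15] <- [6c 10]
query mem[0x05]=0x48, mem[0x20]=0xec, mem[0x14]=0x6c

MEM[0x05,0x20,0x14] = 48 ec 6c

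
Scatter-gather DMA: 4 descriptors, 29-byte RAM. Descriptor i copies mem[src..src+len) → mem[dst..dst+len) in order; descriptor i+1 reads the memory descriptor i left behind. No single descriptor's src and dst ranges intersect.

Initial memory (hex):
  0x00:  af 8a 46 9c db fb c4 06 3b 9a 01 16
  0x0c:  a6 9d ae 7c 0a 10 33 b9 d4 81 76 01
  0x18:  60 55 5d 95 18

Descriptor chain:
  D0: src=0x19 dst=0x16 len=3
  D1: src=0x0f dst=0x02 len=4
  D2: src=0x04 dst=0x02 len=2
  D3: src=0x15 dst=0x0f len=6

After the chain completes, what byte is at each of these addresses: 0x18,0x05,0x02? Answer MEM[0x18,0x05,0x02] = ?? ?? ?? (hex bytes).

[0] 0x19->0x16 len=3 : 55 5d 95
[1] 0x0f->0x02 len=4 : 7c 0a 10 33
[2] 0x04->0x02 len=2 : 10 33
[3] 0x15->0x0f len=6 : 81 55 5d 95 55 5d
query mem[0x18]=0x95, mem[0x05]=0x33, mem[0x02]=0x10

MEM[0x18,0x05,0x02] = 95 33 10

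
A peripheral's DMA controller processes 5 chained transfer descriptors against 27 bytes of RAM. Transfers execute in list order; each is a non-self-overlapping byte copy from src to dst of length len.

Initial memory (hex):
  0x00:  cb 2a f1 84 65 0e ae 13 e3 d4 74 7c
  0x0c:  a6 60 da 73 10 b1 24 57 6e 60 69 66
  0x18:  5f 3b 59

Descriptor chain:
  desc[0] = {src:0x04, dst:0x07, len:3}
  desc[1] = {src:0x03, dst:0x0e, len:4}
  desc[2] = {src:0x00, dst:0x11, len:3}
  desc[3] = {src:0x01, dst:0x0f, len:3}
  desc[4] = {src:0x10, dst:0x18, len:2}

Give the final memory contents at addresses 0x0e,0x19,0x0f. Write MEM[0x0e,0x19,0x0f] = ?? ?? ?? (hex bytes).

[0] 0x04->0x07 len=3 : 65 0e ae
[1] 0x03->0x0e len=4 : 84 65 0e ae
[2] 0x00->0x11 len=3 : cb 2a f1
[3] 0x01->0x0f len=3 : 2a f1 84
[4] 0x10->0x18 len=2 : f1 84
query mem[0x0e]=0x84, mem[0x19]=0x84, mem[0x0f]=0x2a

MEM[0x0e,0x19,0x0f] = 84 84 2a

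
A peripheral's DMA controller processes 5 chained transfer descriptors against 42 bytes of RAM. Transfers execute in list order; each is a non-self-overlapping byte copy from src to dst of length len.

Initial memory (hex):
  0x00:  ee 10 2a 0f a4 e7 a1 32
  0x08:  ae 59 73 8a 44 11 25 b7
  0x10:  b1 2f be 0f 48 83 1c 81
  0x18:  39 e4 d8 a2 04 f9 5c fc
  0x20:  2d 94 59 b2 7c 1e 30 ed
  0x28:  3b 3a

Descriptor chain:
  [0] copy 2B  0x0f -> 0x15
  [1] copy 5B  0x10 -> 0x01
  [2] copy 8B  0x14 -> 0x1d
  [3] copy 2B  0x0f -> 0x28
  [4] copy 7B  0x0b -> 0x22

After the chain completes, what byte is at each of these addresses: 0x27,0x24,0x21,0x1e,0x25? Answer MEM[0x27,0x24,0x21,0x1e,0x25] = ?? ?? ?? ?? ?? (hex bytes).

MEM[0x27,0x24,0x21,0x1e,0x25] = b1 11 39 b7 25

  after D0: wrote 2B at 0x15 = b7b1
  after D1: wrote 5B at 0x01 = b12fbe0f48
  after D2: wrote 8B at 0x1d = 48b7b18139e4d8a2
  after D3: wrote 2B at 0x28 = b7b1
  after D4: wrote 7B at 0x22 = 8a441125b7b12f
query mem[0x27]=0xb1, mem[0x24]=0x11, mem[0x21]=0x39, mem[0x1e]=0xb7, mem[0x25]=0x25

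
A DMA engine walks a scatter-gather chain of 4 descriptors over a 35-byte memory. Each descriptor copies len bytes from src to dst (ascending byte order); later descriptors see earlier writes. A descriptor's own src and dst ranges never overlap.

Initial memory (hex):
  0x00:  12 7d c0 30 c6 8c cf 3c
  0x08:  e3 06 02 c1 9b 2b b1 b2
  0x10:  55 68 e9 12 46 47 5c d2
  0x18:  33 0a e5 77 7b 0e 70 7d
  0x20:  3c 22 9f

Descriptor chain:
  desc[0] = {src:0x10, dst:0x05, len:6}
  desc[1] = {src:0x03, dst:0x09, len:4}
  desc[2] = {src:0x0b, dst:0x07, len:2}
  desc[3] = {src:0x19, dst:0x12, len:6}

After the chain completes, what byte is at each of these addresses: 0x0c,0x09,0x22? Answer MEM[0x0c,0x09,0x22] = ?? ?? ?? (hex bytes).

MEM[0x0c,0x09,0x22] = 68 30 9f

  after D0: wrote 6B at 0x05 = 5568e9124647
  after D1: wrote 4B at 0x09 = 30c65568
  after D2: wrote 2B at 0x07 = 5568
  after D3: wrote 6B at 0x12 = 0ae5777b0e70
query mem[0x0c]=0x68, mem[0x09]=0x30, mem[0x22]=0x9f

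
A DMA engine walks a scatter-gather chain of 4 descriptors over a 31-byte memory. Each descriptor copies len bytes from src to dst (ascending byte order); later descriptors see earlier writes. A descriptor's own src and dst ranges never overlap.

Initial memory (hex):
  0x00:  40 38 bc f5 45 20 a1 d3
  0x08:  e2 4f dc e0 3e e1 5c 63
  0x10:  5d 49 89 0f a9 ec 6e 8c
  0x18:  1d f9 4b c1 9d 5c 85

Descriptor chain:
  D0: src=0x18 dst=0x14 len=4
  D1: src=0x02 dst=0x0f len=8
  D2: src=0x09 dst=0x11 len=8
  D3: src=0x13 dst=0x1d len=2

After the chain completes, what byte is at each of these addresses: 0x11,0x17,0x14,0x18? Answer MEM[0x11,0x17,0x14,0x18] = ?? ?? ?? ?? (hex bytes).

D0: mem[0x14..0x17] <- [1d f9 4b c1]
D1: mem[0x0f..0x16] <- [bc f5 45 20 a1 d3 e2 4f]
D2: mem[0x11..0x18] <- [4f dc e0 3e e1 5c bc f5]
D3: mem[0x1d..0x1e] <- [e0 3e]
query mem[0x11]=0x4f, mem[0x17]=0xbc, mem[0x14]=0x3e, mem[0x18]=0xf5

MEM[0x11,0x17,0x14,0x18] = 4f bc 3e f5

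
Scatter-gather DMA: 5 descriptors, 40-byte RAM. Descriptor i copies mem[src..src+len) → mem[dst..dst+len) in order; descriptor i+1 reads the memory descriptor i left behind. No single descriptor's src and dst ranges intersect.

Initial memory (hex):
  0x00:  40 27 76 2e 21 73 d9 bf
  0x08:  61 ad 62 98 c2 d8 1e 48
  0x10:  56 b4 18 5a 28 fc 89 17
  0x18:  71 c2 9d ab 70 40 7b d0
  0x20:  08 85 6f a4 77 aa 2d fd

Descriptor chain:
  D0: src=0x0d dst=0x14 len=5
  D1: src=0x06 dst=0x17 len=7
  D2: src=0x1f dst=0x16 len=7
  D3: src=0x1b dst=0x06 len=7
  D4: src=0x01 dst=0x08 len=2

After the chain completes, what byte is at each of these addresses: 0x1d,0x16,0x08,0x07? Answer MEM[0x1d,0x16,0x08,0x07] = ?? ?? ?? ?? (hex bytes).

MEM[0x1d,0x16,0x08,0x07] = c2 d0 27 aa

[0] 0x0d->0x14 len=5 : d8 1e 48 56 b4
[1] 0x06->0x17 len=7 : d9 bf 61 ad 62 98 c2
[2] 0x1f->0x16 len=7 : d0 08 85 6f a4 77 aa
[3] 0x1b->0x06 len=7 : 77 aa c2 7b d0 08 85
[4] 0x01->0x08 len=2 : 27 76
query mem[0x1d]=0xc2, mem[0x16]=0xd0, mem[0x08]=0x27, mem[0x07]=0xaa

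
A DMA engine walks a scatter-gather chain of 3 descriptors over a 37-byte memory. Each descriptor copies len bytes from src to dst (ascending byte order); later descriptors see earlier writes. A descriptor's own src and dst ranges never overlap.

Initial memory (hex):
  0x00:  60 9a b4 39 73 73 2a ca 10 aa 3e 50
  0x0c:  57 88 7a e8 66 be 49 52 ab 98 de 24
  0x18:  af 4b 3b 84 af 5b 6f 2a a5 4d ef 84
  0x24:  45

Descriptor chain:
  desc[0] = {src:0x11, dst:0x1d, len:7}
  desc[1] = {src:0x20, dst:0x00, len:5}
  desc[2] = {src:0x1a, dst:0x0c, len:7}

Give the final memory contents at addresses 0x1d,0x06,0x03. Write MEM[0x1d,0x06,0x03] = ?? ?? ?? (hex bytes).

MEM[0x1d,0x06,0x03] = be 2a 24

#0 dst[0x1d+7] := {0xbe,0x49,0x52,0xab,0x98,0xde,0x24}
#1 dst[0x00+5] := {0xab,0x98,0xde,0x24,0x45}
#2 dst[0x0c+7] := {0x3b,0x84,0xaf,0xbe,0x49,0x52,0xab}
query mem[0x1d]=0xbe, mem[0x06]=0x2a, mem[0x03]=0x24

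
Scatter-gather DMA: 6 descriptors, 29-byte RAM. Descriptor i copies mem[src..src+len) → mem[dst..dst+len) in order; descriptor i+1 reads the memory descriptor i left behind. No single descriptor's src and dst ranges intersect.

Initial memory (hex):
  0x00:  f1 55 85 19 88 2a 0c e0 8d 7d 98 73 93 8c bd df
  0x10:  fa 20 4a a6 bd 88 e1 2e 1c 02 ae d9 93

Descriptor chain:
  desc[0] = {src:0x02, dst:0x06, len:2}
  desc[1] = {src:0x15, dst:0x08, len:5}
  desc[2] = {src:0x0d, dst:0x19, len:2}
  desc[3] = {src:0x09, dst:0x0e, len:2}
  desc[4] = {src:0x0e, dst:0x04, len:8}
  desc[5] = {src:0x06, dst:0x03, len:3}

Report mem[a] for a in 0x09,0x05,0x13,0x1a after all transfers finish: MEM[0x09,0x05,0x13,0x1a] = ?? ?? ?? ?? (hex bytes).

D0: mem[0x06..0x07] <- [85 19]
D1: mem[0x08..0x0c] <- [88 e1 2e 1c 02]
D2: mem[0x19..0x1a] <- [8c bd]
D3: mem[0x0e..0x0f] <- [e1 2e]
D4: mem[0x04..0x0b] <- [e1 2e fa 20 4a a6 bd 88]
D5: mem[0x03..0x05] <- [fa 20 4a]
query mem[0x09]=0xa6, mem[0x05]=0x4a, mem[0x13]=0xa6, mem[0x1a]=0xbd

MEM[0x09,0x05,0x13,0x1a] = a6 4a a6 bd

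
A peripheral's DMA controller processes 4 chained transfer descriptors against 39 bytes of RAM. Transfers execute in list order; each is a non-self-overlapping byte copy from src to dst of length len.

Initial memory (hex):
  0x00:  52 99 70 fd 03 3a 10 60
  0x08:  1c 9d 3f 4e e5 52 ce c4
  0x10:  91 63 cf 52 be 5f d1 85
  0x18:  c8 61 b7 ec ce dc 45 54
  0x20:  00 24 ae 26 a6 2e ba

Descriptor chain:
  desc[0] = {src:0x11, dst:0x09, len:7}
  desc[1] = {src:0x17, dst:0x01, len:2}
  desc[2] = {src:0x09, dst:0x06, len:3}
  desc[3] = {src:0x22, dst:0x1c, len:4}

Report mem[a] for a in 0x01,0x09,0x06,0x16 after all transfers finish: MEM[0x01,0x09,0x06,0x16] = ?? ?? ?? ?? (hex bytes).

#0 dst[0x09+7] := {0x63,0xcf,0x52,0xbe,0x5f,0xd1,0x85}
#1 dst[0x01+2] := {0x85,0xc8}
#2 dst[0x06+3] := {0x63,0xcf,0x52}
#3 dst[0x1c+4] := {0xae,0x26,0xa6,0x2e}
query mem[0x01]=0x85, mem[0x09]=0x63, mem[0x06]=0x63, mem[0x16]=0xd1

MEM[0x01,0x09,0x06,0x16] = 85 63 63 d1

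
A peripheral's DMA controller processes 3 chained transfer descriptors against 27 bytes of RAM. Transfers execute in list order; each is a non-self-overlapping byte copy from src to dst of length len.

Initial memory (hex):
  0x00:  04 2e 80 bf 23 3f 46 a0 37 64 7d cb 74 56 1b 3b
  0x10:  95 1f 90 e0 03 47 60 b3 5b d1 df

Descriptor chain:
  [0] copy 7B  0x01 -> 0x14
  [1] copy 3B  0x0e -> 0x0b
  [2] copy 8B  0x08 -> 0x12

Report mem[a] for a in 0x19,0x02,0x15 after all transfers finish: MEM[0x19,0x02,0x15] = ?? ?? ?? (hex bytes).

#0 dst[0x14+7] := {0x2e,0x80,0xbf,0x23,0x3f,0x46,0xa0}
#1 dst[0x0b+3] := {0x1b,0x3b,0x95}
#2 dst[0x12+8] := {0x37,0x64,0x7d,0x1b,0x3b,0x95,0x1b,0x3b}
query mem[0x19]=0x3b, mem[0x02]=0x80, mem[0x15]=0x1b

MEM[0x19,0x02,0x15] = 3b 80 1b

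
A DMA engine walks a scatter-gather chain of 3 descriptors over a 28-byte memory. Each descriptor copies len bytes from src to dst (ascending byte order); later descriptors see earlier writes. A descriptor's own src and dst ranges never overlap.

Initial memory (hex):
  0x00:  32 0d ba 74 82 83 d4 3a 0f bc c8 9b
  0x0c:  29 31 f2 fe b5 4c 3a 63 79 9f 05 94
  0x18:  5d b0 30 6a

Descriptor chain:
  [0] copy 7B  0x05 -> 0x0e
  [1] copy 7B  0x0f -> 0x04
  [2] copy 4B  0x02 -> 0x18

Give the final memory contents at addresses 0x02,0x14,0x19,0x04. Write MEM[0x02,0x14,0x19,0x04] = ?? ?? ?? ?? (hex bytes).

MEM[0x02,0x14,0x19,0x04] = ba 9b 74 d4

D0: mem[0x0e..0x14] <- [83 d4 3a 0f bc c8 9b]
D1: mem[0x04..0x0a] <- [d4 3a 0f bc c8 9b 9f]
D2: mem[0x18..0x1b] <- [ba 74 d4 3a]
query mem[0x02]=0xba, mem[0x14]=0x9b, mem[0x19]=0x74, mem[0x04]=0xd4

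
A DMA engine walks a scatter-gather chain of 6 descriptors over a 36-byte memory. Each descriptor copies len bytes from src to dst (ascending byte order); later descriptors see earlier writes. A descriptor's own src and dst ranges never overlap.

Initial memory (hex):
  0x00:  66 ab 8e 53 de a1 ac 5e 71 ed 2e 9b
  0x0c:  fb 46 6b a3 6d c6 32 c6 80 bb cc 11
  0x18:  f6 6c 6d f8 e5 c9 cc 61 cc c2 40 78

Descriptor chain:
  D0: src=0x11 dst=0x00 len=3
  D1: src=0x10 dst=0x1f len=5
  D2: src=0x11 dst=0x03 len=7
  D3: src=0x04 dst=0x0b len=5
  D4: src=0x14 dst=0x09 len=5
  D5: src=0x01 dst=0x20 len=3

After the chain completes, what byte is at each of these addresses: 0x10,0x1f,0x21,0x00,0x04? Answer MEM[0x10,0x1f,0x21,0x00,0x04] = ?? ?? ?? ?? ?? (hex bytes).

MEM[0x10,0x1f,0x21,0x00,0x04] = 6d 6d c6 c6 32

D0: mem[0x00..0x02] <- [c6 32 c6]
D1: mem[0x1f..0x23] <- [6d c6 32 c6 80]
D2: mem[0x03..0x09] <- [c6 32 c6 80 bb cc 11]
D3: mem[0x0b..0x0f] <- [32 c6 80 bb cc]
D4: mem[0x09..0x0d] <- [80 bb cc 11 f6]
D5: mem[0x20..0x22] <- [32 c6 c6]
query mem[0x10]=0x6d, mem[0x1f]=0x6d, mem[0x21]=0xc6, mem[0x00]=0xc6, mem[0x04]=0x32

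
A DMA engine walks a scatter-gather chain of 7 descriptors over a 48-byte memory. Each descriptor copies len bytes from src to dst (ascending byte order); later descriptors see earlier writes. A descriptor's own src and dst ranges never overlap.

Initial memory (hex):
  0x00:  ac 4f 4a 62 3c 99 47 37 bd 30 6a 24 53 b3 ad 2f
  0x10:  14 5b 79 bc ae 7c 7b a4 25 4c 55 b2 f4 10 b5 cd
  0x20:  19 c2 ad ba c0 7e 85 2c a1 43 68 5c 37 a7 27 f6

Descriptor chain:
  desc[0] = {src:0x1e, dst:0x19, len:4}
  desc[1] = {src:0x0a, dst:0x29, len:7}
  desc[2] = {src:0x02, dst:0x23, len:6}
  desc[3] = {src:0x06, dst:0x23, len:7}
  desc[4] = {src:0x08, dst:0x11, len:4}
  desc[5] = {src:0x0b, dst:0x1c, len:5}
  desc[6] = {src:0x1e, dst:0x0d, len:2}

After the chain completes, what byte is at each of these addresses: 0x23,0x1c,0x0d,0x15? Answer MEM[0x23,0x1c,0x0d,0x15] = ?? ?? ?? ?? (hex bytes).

MEM[0x23,0x1c,0x0d,0x15] = 47 24 b3 7c

#0 dst[0x19+4] := {0xb5,0xcd,0x19,0xc2}
#1 dst[0x29+7] := {0x6a,0x24,0x53,0xb3,0xad,0x2f,0x14}
#2 dst[0x23+6] := {0x4a,0x62,0x3c,0x99,0x47,0x37}
#3 dst[0x23+7] := {0x47,0x37,0xbd,0x30,0x6a,0x24,0x53}
#4 dst[0x11+4] := {0xbd,0x30,0x6a,0x24}
#5 dst[0x1c+5] := {0x24,0x53,0xb3,0xad,0x2f}
#6 dst[0x0d+2] := {0xb3,0xad}
query mem[0x23]=0x47, mem[0x1c]=0x24, mem[0x0d]=0xb3, mem[0x15]=0x7c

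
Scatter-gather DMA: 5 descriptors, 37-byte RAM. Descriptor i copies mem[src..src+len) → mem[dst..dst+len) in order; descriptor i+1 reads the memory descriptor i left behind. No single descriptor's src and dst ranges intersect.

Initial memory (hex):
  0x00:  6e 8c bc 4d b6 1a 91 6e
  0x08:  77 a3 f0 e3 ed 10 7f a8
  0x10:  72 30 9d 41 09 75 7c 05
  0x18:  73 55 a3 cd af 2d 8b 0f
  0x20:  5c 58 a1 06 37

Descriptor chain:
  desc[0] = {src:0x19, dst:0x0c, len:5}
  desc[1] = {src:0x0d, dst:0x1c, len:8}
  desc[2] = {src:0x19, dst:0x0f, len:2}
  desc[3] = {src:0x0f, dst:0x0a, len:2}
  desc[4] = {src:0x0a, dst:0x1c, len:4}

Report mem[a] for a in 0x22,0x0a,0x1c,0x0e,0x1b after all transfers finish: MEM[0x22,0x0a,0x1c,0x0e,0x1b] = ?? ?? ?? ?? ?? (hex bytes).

MEM[0x22,0x0a,0x1c,0x0e,0x1b] = 41 55 55 cd cd

[0] 0x19->0x0c len=5 : 55 a3 cd af 2d
[1] 0x0d->0x1c len=8 : a3 cd af 2d 30 9d 41 09
[2] 0x19->0x0f len=2 : 55 a3
[3] 0x0f->0x0a len=2 : 55 a3
[4] 0x0a->0x1c len=4 : 55 a3 55 a3
query mem[0x22]=0x41, mem[0x0a]=0x55, mem[0x1c]=0x55, mem[0x0e]=0xcd, mem[0x1b]=0xcd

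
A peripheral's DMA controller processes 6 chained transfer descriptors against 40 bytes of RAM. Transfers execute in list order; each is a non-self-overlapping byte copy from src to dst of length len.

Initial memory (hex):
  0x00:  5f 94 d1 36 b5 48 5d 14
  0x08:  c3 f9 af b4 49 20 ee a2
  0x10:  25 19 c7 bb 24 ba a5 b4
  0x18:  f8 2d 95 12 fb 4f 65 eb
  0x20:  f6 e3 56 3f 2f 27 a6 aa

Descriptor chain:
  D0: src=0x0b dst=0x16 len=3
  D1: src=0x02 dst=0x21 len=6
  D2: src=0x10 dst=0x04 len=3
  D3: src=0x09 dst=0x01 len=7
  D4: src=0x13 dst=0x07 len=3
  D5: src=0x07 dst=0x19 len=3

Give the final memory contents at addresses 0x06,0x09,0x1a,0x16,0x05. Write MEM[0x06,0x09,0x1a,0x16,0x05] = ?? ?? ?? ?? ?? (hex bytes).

[0] 0x0b->0x16 len=3 : b4 49 20
[1] 0x02->0x21 len=6 : d1 36 b5 48 5d 14
[2] 0x10->0x04 len=3 : 25 19 c7
[3] 0x09->0x01 len=7 : f9 af b4 49 20 ee a2
[4] 0x13->0x07 len=3 : bb 24 ba
[5] 0x07->0x19 len=3 : bb 24 ba
query mem[0x06]=0xee, mem[0x09]=0xba, mem[0x1a]=0x24, mem[0x16]=0xb4, mem[0x05]=0x20

MEM[0x06,0x09,0x1a,0x16,0x05] = ee ba 24 b4 20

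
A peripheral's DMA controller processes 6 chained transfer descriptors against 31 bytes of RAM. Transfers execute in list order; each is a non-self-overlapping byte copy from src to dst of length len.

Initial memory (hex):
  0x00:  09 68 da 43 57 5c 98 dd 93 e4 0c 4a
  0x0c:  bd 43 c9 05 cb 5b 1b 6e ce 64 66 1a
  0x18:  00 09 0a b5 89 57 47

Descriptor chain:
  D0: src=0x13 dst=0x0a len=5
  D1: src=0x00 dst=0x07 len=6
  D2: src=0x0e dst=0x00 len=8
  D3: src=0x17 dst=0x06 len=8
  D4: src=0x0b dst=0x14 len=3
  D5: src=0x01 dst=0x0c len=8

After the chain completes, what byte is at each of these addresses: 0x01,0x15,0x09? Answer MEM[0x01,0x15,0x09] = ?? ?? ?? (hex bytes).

MEM[0x01,0x15,0x09] = 05 57 0a

#0 dst[0x0a+5] := {0x6e,0xce,0x64,0x66,0x1a}
#1 dst[0x07+6] := {0x09,0x68,0xda,0x43,0x57,0x5c}
#2 dst[0x00+8] := {0x1a,0x05,0xcb,0x5b,0x1b,0x6e,0xce,0x64}
#3 dst[0x06+8] := {0x1a,0x00,0x09,0x0a,0xb5,0x89,0x57,0x47}
#4 dst[0x14+3] := {0x89,0x57,0x47}
#5 dst[0x0c+8] := {0x05,0xcb,0x5b,0x1b,0x6e,0x1a,0x00,0x09}
query mem[0x01]=0x05, mem[0x15]=0x57, mem[0x09]=0x0a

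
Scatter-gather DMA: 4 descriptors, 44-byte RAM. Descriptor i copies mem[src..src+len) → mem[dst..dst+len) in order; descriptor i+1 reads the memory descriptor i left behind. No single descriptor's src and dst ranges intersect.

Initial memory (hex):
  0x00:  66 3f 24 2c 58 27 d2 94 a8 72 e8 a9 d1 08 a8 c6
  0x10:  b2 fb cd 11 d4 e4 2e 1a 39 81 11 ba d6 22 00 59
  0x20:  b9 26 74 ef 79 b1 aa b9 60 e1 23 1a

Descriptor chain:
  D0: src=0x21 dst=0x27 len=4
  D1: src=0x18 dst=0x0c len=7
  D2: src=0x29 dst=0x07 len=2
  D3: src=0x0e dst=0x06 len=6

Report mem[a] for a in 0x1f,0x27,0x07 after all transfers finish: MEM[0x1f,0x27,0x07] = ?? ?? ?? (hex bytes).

  after D0: wrote 4B at 0x27 = 2674ef79
  after D1: wrote 7B at 0x0c = 398111bad62200
  after D2: wrote 2B at 0x07 = ef79
  after D3: wrote 6B at 0x06 = 11bad6220011
query mem[0x1f]=0x59, mem[0x27]=0x26, mem[0x07]=0xba

MEM[0x1f,0x27,0x07] = 59 26 ba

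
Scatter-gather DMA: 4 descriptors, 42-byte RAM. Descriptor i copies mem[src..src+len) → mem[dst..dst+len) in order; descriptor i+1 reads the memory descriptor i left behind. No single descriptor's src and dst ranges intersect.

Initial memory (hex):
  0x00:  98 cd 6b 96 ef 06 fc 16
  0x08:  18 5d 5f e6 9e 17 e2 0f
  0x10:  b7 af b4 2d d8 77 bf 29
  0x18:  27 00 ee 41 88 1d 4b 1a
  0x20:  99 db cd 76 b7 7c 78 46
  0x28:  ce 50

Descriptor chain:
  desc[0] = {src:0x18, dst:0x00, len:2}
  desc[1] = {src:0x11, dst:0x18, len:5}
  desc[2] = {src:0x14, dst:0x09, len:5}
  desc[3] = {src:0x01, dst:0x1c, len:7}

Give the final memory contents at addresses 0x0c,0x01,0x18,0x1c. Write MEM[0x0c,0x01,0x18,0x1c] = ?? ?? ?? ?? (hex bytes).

  after D0: wrote 2B at 0x00 = 2700
  after D1: wrote 5B at 0x18 = afb42dd877
  after D2: wrote 5B at 0x09 = d877bf29af
  after D3: wrote 7B at 0x1c = 006b96ef06fc16
query mem[0x0c]=0x29, mem[0x01]=0x00, mem[0x18]=0xaf, mem[0x1c]=0x00

MEM[0x0c,0x01,0x18,0x1c] = 29 00 af 00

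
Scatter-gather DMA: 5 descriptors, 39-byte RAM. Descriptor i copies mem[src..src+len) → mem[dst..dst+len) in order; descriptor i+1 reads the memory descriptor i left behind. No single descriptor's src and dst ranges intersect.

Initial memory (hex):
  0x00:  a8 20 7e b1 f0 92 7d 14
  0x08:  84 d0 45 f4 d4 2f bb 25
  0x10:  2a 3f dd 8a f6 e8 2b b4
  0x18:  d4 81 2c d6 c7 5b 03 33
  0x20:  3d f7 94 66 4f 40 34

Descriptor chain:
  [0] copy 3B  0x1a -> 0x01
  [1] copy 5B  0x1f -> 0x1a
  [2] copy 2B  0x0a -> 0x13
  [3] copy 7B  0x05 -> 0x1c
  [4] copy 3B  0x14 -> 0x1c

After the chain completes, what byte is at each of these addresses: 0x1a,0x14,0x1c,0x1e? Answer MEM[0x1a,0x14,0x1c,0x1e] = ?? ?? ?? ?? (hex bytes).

D0: mem[0x01..0x03] <- [2c d6 c7]
D1: mem[0x1a..0x1e] <- [33 3d f7 94 66]
D2: mem[0x13..0x14] <- [45 f4]
D3: mem[0x1c..0x22] <- [92 7d 14 84 d0 45 f4]
D4: mem[0x1c..0x1e] <- [f4 e8 2b]
query mem[0x1a]=0x33, mem[0x14]=0xf4, mem[0x1c]=0xf4, mem[0x1e]=0x2b

MEM[0x1a,0x14,0x1c,0x1e] = 33 f4 f4 2b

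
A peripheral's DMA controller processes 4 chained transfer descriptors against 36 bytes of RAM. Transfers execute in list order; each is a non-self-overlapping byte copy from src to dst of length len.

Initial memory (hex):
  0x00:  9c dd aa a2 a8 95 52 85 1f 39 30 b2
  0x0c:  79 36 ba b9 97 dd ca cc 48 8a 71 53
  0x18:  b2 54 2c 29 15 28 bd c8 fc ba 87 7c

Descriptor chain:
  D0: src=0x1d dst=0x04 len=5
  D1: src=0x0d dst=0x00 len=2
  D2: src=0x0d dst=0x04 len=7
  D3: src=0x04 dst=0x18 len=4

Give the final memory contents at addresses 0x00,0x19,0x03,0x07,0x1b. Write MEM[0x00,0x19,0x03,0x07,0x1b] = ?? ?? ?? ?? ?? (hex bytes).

MEM[0x00,0x19,0x03,0x07,0x1b] = 36 ba a2 97 97

  after D0: wrote 5B at 0x04 = 28bdc8fcba
  after D1: wrote 2B at 0x00 = 36ba
  after D2: wrote 7B at 0x04 = 36bab997ddcacc
  after D3: wrote 4B at 0x18 = 36bab997
query mem[0x00]=0x36, mem[0x19]=0xba, mem[0x03]=0xa2, mem[0x07]=0x97, mem[0x1b]=0x97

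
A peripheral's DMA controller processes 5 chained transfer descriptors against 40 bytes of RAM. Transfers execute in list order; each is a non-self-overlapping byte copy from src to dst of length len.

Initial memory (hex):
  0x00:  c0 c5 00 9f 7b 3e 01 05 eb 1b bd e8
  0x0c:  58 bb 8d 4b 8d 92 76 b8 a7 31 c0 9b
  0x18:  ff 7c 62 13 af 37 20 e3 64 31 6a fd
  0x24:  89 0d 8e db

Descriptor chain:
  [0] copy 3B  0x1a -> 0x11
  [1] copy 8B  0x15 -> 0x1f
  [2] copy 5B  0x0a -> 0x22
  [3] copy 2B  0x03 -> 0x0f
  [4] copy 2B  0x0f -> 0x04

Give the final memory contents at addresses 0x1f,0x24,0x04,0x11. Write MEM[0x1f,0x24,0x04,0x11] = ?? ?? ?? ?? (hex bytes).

MEM[0x1f,0x24,0x04,0x11] = 31 58 9f 62

#0 dst[0x11+3] := {0x62,0x13,0xaf}
#1 dst[0x1f+8] := {0x31,0xc0,0x9b,0xff,0x7c,0x62,0x13,0xaf}
#2 dst[0x22+5] := {0xbd,0xe8,0x58,0xbb,0x8d}
#3 dst[0x0f+2] := {0x9f,0x7b}
#4 dst[0x04+2] := {0x9f,0x7b}
query mem[0x1f]=0x31, mem[0x24]=0x58, mem[0x04]=0x9f, mem[0x11]=0x62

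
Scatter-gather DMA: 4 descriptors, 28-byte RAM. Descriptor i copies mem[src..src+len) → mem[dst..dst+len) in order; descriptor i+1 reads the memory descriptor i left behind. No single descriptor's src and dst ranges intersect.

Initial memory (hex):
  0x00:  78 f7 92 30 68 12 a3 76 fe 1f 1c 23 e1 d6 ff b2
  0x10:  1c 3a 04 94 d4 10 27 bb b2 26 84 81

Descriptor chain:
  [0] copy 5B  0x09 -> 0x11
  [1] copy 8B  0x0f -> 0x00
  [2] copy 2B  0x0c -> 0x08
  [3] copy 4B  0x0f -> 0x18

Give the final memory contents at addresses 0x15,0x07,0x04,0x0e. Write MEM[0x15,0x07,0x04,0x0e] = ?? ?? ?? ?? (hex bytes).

D0: mem[0x11..0x15] <- [1f 1c 23 e1 d6]
D1: mem[0x00..0x07] <- [b2 1c 1f 1c 23 e1 d6 27]
D2: mem[0x08..0x09] <- [e1 d6]
D3: mem[0x18..0x1b] <- [b2 1c 1f 1c]
query mem[0x15]=0xd6, mem[0x07]=0x27, mem[0x04]=0x23, mem[0x0e]=0xff

MEM[0x15,0x07,0x04,0x0e] = d6 27 23 ff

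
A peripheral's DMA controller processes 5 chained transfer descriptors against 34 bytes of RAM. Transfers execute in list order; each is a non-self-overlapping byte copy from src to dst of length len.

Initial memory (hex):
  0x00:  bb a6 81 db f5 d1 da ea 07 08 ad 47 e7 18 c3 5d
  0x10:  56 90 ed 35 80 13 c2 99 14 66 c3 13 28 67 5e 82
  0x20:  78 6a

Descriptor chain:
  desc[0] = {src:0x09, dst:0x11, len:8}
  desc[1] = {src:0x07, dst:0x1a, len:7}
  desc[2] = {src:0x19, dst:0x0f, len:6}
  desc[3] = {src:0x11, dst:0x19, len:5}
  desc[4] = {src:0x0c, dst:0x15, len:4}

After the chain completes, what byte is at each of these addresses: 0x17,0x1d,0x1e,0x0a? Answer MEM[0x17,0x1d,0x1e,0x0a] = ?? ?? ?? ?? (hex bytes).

  after D0: wrote 8B at 0x11 = 08ad47e718c35d56
  after D1: wrote 7B at 0x1a = ea0708ad47e718
  after D2: wrote 6B at 0x0f = 66ea0708ad47
  after D3: wrote 5B at 0x19 = 0708ad4718
  after D4: wrote 4B at 0x15 = e718c366
query mem[0x17]=0xc3, mem[0x1d]=0x18, mem[0x1e]=0x47, mem[0x0a]=0xad

MEM[0x17,0x1d,0x1e,0x0a] = c3 18 47 ad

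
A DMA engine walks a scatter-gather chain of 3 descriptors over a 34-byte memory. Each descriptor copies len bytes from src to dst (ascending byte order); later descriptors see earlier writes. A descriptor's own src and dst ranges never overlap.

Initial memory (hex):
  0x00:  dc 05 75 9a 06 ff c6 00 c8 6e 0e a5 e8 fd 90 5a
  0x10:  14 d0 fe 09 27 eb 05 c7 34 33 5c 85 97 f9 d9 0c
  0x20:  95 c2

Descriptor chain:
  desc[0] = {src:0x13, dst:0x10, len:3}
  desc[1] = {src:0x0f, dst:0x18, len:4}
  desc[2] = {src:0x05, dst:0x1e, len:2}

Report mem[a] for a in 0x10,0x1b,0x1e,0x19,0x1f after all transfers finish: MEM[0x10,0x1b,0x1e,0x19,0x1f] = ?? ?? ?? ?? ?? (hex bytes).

#0 dst[0x10+3] := {0x09,0x27,0xeb}
#1 dst[0x18+4] := {0x5a,0x09,0x27,0xeb}
#2 dst[0x1e+2] := {0xff,0xc6}
query mem[0x10]=0x09, mem[0x1b]=0xeb, mem[0x1e]=0xff, mem[0x19]=0x09, mem[0x1f]=0xc6

MEM[0x10,0x1b,0x1e,0x19,0x1f] = 09 eb ff 09 c6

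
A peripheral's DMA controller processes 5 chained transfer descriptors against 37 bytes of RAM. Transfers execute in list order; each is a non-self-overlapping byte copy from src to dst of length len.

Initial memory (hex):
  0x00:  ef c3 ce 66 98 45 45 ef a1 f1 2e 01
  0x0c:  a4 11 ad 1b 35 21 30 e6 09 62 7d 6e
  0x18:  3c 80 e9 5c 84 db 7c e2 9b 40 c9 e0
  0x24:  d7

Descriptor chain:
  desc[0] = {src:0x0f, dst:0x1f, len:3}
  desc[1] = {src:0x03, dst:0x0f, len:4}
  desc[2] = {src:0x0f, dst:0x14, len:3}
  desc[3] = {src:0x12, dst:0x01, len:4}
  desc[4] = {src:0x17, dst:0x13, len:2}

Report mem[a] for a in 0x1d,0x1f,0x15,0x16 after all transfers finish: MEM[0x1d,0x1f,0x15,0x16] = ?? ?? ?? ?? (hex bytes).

MEM[0x1d,0x1f,0x15,0x16] = db 1b 98 45

#0 dst[0x1f+3] := {0x1b,0x35,0x21}
#1 dst[0x0f+4] := {0x66,0x98,0x45,0x45}
#2 dst[0x14+3] := {0x66,0x98,0x45}
#3 dst[0x01+4] := {0x45,0xe6,0x66,0x98}
#4 dst[0x13+2] := {0x6e,0x3c}
query mem[0x1d]=0xdb, mem[0x1f]=0x1b, mem[0x15]=0x98, mem[0x16]=0x45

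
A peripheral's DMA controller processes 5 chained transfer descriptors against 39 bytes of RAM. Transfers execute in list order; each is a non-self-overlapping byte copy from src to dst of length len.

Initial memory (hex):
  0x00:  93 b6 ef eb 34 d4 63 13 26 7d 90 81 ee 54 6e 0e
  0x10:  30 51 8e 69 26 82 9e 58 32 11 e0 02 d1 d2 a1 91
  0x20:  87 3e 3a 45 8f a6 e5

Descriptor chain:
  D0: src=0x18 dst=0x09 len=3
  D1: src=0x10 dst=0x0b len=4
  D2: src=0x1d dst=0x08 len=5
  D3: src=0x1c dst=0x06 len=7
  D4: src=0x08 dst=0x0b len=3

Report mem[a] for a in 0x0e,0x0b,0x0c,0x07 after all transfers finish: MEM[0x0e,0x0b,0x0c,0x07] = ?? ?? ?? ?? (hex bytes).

[0] 0x18->0x09 len=3 : 32 11 e0
[1] 0x10->0x0b len=4 : 30 51 8e 69
[2] 0x1d->0x08 len=5 : d2 a1 91 87 3e
[3] 0x1c->0x06 len=7 : d1 d2 a1 91 87 3e 3a
[4] 0x08->0x0b len=3 : a1 91 87
query mem[0x0e]=0x69, mem[0x0b]=0xa1, mem[0x0c]=0x91, mem[0x07]=0xd2

MEM[0x0e,0x0b,0x0c,0x07] = 69 a1 91 d2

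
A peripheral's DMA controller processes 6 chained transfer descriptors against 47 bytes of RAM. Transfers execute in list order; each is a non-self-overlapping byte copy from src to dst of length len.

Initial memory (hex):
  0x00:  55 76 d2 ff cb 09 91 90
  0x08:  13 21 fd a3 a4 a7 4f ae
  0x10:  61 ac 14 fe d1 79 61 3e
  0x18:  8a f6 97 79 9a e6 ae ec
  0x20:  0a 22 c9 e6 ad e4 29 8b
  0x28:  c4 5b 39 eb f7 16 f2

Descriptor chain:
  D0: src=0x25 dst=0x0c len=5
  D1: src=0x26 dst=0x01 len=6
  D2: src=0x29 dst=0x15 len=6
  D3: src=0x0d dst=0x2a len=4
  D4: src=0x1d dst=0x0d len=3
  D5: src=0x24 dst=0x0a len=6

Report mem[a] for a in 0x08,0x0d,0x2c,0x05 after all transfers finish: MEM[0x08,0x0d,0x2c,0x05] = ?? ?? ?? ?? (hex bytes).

MEM[0x08,0x0d,0x2c,0x05] = 13 8b c4 39

#0 dst[0x0c+5] := {0xe4,0x29,0x8b,0xc4,0x5b}
#1 dst[0x01+6] := {0x29,0x8b,0xc4,0x5b,0x39,0xeb}
#2 dst[0x15+6] := {0x5b,0x39,0xeb,0xf7,0x16,0xf2}
#3 dst[0x2a+4] := {0x29,0x8b,0xc4,0x5b}
#4 dst[0x0d+3] := {0xe6,0xae,0xec}
#5 dst[0x0a+6] := {0xad,0xe4,0x29,0x8b,0xc4,0x5b}
query mem[0x08]=0x13, mem[0x0d]=0x8b, mem[0x2c]=0xc4, mem[0x05]=0x39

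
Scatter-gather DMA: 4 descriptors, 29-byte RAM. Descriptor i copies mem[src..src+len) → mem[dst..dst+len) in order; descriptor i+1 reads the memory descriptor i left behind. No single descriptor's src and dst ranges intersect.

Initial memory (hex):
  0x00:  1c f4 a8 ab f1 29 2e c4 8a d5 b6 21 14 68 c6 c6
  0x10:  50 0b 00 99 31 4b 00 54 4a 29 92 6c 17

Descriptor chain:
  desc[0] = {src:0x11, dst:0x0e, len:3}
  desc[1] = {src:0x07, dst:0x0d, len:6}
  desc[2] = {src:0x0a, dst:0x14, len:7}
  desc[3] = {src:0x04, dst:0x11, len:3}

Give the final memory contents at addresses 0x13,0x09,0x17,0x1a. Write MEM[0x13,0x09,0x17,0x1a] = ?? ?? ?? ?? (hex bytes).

MEM[0x13,0x09,0x17,0x1a] = 2e d5 c4 b6

#0 dst[0x0e+3] := {0x0b,0x00,0x99}
#1 dst[0x0d+6] := {0xc4,0x8a,0xd5,0xb6,0x21,0x14}
#2 dst[0x14+7] := {0xb6,0x21,0x14,0xc4,0x8a,0xd5,0xb6}
#3 dst[0x11+3] := {0xf1,0x29,0x2e}
query mem[0x13]=0x2e, mem[0x09]=0xd5, mem[0x17]=0xc4, mem[0x1a]=0xb6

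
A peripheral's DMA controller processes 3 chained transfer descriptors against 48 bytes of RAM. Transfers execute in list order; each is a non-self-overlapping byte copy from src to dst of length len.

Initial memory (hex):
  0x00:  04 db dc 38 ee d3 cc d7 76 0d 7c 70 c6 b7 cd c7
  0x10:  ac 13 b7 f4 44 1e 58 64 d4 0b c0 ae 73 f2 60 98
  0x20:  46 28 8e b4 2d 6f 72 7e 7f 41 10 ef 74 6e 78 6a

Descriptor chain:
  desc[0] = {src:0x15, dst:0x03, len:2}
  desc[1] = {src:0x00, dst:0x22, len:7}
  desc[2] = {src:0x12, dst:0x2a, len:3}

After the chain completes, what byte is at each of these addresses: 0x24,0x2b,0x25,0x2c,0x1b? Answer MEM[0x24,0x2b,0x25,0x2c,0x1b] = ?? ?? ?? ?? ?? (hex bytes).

  after D0: wrote 2B at 0x03 = 1e58
  after D1: wrote 7B at 0x22 = 04dbdc1e58d3cc
  after D2: wrote 3B at 0x2a = b7f444
query mem[0x24]=0xdc, mem[0x2b]=0xf4, mem[0x25]=0x1e, mem[0x2c]=0x44, mem[0x1b]=0xae

MEM[0x24,0x2b,0x25,0x2c,0x1b] = dc f4 1e 44 ae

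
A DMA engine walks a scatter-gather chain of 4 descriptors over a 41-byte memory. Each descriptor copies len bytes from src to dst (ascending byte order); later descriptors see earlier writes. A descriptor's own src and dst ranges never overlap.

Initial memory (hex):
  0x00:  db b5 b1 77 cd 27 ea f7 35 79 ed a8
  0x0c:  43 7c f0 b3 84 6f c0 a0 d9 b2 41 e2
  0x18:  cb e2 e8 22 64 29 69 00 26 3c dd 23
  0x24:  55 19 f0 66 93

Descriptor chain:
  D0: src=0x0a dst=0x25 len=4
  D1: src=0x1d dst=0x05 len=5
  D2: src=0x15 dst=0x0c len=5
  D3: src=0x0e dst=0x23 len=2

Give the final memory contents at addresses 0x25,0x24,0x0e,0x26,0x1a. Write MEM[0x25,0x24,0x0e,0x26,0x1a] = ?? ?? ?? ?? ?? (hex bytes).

#0 dst[0x25+4] := {0xed,0xa8,0x43,0x7c}
#1 dst[0x05+5] := {0x29,0x69,0x00,0x26,0x3c}
#2 dst[0x0c+5] := {0xb2,0x41,0xe2,0xcb,0xe2}
#3 dst[0x23+2] := {0xe2,0xcb}
query mem[0x25]=0xed, mem[0x24]=0xcb, mem[0x0e]=0xe2, mem[0x26]=0xa8, mem[0x1a]=0xe8

MEM[0x25,0x24,0x0e,0x26,0x1a] = ed cb e2 a8 e8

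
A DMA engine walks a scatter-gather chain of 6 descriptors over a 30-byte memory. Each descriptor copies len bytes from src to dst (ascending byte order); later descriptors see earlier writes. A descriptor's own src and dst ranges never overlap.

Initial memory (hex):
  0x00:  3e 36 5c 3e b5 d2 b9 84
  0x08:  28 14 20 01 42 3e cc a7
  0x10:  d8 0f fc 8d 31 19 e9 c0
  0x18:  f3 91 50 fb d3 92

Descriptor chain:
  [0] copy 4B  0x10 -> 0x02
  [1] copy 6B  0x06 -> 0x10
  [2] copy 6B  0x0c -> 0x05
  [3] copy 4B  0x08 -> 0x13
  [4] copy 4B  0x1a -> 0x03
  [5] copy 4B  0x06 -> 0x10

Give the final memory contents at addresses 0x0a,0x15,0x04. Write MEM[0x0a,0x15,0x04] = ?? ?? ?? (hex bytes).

MEM[0x0a,0x15,0x04] = 84 84 fb

#0 dst[0x02+4] := {0xd8,0x0f,0xfc,0x8d}
#1 dst[0x10+6] := {0xb9,0x84,0x28,0x14,0x20,0x01}
#2 dst[0x05+6] := {0x42,0x3e,0xcc,0xa7,0xb9,0x84}
#3 dst[0x13+4] := {0xa7,0xb9,0x84,0x01}
#4 dst[0x03+4] := {0x50,0xfb,0xd3,0x92}
#5 dst[0x10+4] := {0x92,0xcc,0xa7,0xb9}
query mem[0x0a]=0x84, mem[0x15]=0x84, mem[0x04]=0xfb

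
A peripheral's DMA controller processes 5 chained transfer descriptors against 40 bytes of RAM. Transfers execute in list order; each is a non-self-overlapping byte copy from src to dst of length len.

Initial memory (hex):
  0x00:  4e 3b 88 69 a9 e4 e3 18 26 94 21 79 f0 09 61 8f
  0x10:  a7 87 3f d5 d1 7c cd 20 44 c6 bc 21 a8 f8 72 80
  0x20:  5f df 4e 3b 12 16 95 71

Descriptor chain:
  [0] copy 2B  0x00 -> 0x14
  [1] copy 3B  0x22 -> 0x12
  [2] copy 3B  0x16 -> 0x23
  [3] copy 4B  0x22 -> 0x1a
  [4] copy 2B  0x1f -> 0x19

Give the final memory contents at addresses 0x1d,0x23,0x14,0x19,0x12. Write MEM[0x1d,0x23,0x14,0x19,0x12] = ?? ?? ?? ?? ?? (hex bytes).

#0 dst[0x14+2] := {0x4e,0x3b}
#1 dst[0x12+3] := {0x4e,0x3b,0x12}
#2 dst[0x23+3] := {0xcd,0x20,0x44}
#3 dst[0x1a+4] := {0x4e,0xcd,0x20,0x44}
#4 dst[0x19+2] := {0x80,0x5f}
query mem[0x1d]=0x44, mem[0x23]=0xcd, mem[0x14]=0x12, mem[0x19]=0x80, mem[0x12]=0x4e

MEM[0x1d,0x23,0x14,0x19,0x12] = 44 cd 12 80 4e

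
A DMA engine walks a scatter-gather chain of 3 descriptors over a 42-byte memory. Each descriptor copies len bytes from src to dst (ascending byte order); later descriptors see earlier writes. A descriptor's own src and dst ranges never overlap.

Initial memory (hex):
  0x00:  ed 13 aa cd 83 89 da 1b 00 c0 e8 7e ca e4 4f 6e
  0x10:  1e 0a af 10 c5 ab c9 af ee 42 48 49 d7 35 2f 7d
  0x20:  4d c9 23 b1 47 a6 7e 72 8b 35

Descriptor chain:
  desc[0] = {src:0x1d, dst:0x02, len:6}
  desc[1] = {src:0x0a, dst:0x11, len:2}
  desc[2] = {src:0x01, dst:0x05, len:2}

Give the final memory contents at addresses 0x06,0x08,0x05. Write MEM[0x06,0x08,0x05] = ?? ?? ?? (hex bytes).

MEM[0x06,0x08,0x05] = 35 00 13

D0: mem[0x02..0x07] <- [35 2f 7d 4d c9 23]
D1: mem[0x11..0x12] <- [e8 7e]
D2: mem[0x05..0x06] <- [13 35]
query mem[0x06]=0x35, mem[0x08]=0x00, mem[0x05]=0x13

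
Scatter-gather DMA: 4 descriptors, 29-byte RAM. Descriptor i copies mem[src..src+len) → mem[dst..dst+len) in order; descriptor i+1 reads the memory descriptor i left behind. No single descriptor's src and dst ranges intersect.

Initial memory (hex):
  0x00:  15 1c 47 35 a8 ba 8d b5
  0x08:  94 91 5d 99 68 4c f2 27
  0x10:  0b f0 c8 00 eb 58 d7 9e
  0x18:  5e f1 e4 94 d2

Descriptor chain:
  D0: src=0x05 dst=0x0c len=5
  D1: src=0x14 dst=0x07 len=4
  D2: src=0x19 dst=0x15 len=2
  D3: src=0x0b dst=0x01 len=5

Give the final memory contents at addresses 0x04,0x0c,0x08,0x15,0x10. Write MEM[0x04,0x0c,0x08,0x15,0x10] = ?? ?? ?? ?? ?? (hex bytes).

MEM[0x04,0x0c,0x08,0x15,0x10] = b5 ba 58 f1 91

  after D0: wrote 5B at 0x0c = ba8db59491
  after D1: wrote 4B at 0x07 = eb58d79e
  after D2: wrote 2B at 0x15 = f1e4
  after D3: wrote 5B at 0x01 = 99ba8db594
query mem[0x04]=0xb5, mem[0x0c]=0xba, mem[0x08]=0x58, mem[0x15]=0xf1, mem[0x10]=0x91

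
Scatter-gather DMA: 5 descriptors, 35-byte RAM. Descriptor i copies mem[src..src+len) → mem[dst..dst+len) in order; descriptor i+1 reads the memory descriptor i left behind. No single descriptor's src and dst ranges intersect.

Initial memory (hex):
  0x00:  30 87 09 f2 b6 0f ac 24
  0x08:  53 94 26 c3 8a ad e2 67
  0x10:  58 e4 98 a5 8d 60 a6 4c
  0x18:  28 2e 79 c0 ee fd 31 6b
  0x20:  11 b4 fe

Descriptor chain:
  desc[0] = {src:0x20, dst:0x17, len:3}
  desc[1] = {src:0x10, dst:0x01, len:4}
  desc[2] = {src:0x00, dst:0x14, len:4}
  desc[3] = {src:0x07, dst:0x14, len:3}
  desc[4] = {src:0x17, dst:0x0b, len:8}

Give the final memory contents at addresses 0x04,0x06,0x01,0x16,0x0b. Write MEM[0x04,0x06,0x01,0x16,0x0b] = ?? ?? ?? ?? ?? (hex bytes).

D0: mem[0x17..0x19] <- [11 b4 fe]
D1: mem[0x01..0x04] <- [58 e4 98 a5]
D2: mem[0x14..0x17] <- [30 58 e4 98]
D3: mem[0x14..0x16] <- [24 53 94]
D4: mem[0x0b..0x12] <- [98 b4 fe 79 c0 ee fd 31]
query mem[0x04]=0xa5, mem[0x06]=0xac, mem[0x01]=0x58, mem[0x16]=0x94, mem[0x0b]=0x98

MEM[0x04,0x06,0x01,0x16,0x0b] = a5 ac 58 94 98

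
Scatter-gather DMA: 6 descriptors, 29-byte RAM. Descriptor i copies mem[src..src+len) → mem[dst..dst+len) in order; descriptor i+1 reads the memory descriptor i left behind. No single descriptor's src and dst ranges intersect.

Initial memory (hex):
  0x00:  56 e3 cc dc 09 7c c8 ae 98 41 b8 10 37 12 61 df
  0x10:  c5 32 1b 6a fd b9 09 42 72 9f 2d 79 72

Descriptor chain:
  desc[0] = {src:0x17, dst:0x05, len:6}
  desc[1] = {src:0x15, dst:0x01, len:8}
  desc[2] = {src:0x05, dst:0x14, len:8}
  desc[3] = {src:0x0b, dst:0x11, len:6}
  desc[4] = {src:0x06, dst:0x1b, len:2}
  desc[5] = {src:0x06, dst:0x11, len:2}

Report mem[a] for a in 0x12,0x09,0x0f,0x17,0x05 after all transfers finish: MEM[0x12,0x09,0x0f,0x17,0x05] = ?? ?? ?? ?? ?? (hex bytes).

MEM[0x12,0x09,0x0f,0x17,0x05] = 79 79 df 72 9f

[0] 0x17->0x05 len=6 : 42 72 9f 2d 79 72
[1] 0x15->0x01 len=8 : b9 09 42 72 9f 2d 79 72
[2] 0x05->0x14 len=8 : 9f 2d 79 72 79 72 10 37
[3] 0x0b->0x11 len=6 : 10 37 12 61 df c5
[4] 0x06->0x1b len=2 : 2d 79
[5] 0x06->0x11 len=2 : 2d 79
query mem[0x12]=0x79, mem[0x09]=0x79, mem[0x0f]=0xdf, mem[0x17]=0x72, mem[0x05]=0x9f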